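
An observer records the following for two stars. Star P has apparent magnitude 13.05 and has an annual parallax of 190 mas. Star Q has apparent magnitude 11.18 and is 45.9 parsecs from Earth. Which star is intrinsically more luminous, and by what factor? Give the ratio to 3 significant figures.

Star Q is more luminous, by a factor of 426.

Star P: p = 190 mas = 0.190″ → d = 1/p = 5.263 pc
Star P: M = m − 5 log₁₀ d + 5 = 13.05 − 5·0.7212 + 5 = 14.444
Star Q: M = m − 5 log₁₀ d + 5 = 11.18 − 5·1.6618 + 5 = 7.871
ΔM = M_P − M_Q = 14.444 − (7.871) = 6.573; smaller M is more luminous → Star Q.
L ratio = 10^(0.4 |ΔM|) = 10^2.629 = 425.7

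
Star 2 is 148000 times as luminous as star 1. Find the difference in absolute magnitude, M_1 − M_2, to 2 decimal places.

M_1 − M_2 ≈ 12.93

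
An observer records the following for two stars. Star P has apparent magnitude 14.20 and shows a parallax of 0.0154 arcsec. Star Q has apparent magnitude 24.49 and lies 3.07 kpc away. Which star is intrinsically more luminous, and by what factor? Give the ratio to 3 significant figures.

Star P: d = 1/p = 1/0.0154″ = 64.94 pc
Star P: M = m − 5 log₁₀ d + 5 = 14.20 − 5·1.8125 + 5 = 10.138
Star Q: d = 3.07 kpc = 3070 pc
Star Q: M = m − 5 log₁₀ d + 5 = 24.49 − 5·3.4871 + 5 = 12.054
ΔM = M_P − M_Q = 10.138 − (12.054) = -1.917; smaller M is more luminous → Star P.
L ratio = 10^(0.4 |ΔM|) = 10^0.767 = 5.844

Star P is more luminous, by a factor of 5.84.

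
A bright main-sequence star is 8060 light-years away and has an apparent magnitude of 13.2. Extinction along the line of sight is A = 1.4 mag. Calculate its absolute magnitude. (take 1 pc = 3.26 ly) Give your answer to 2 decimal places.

d = 8060 ly / 3.26 = 2472 pc
5 log₁₀(d/10 pc) = 5 log₁₀(2472) − 5 = 11.966
M = m − 5 log₁₀(d/10) − A = 13.2 − 11.966 − 1.4 = -0.166

M ≈ -0.17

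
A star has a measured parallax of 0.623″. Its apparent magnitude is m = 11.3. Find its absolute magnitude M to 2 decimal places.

M ≈ 15.27

d = 1/p = 1/0.623″ = 1.605 pc
5 log₁₀(d/10 pc) = 5 log₁₀(1.605) − 5 = -3.972
M = m − 5 log₁₀(d/10) = 11.3 + 3.972 = 15.272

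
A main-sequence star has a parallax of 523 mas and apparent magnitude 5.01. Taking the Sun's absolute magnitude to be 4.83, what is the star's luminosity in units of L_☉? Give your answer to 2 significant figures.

d = 1/p = 1000/523 mas = 1.912 pc
M = m − 5 log₁₀ d + 5 = 5.01 − 5·0.2815 + 5 = 8.603
M − M_☉ = 8.603 − 4.83 = 3.773
L/L_☉ = 10^(−0.4 × 3.773) = 0.03097

L/L_☉ ≈ 0.031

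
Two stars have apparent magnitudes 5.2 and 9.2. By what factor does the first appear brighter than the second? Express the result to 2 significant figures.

40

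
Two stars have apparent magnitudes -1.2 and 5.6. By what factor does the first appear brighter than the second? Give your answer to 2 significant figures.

520

Δm = -1.2 − (5.6) = -6.8
Flux ratio = 10^(−0.4 Δm) = 10^(−0.4 × -6.8) = 10^2.720 = 524.8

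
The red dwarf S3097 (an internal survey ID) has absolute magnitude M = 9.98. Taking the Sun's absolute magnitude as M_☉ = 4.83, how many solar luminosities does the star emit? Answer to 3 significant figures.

L/L_☉ ≈ 8.71×10^-3

M − M_☉ = 9.98 − 4.83 = 5.150
L/L_☉ = 10^(−0.4 (M − M_☉)) = 10^-2.060 = 8.710×10^-3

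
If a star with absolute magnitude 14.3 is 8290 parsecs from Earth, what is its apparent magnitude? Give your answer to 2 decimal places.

m = M + 5 log₁₀ d − 5 = 14.3 + 5·3.9186 − 5 = 28.893

m ≈ 28.89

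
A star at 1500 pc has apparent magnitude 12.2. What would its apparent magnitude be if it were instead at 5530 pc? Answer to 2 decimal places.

m ≈ 15.03

Flux ∝ 1/d², so Δm = 5 log₁₀(d₂/d₁) = 5 log₁₀(5530/1500) = 2.833
m₂ = m₁ + Δm = 12.2 + (2.833) = 15.033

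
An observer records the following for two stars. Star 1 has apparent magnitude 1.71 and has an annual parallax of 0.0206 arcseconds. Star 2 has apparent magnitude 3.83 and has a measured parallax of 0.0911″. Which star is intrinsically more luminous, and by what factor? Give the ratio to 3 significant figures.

Star 1: d = 1/p = 1/0.0206″ = 48.54 pc
Star 1: M = m − 5 log₁₀ d + 5 = 1.71 − 5·1.6861 + 5 = -1.721
Star 2: d = 1/p = 1/0.0911″ = 10.98 pc
Star 2: M = m − 5 log₁₀ d + 5 = 3.83 − 5·1.0405 + 5 = 3.628
ΔM = M_1 − M_2 = -1.721 − (3.628) = -5.348; smaller M is more luminous → Star 1.
L ratio = 10^(0.4 |ΔM|) = 10^2.139 = 137.8

Star 1 is more luminous, by a factor of 138.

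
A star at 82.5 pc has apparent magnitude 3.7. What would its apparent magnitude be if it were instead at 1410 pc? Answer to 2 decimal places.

Flux ∝ 1/d², so Δm = 5 log₁₀(d₂/d₁) = 5 log₁₀(1410/82.5) = 6.164
m₂ = m₁ + Δm = 3.7 + (6.164) = 9.864

m ≈ 9.86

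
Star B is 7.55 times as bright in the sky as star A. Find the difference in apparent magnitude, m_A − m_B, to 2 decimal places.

Pogson: Δm = −2.5 log₁₀(ratio) = −2.5 log₁₀(7.55) = −2.5 × 0.8779 = -2.195
Star B is brighter so has the smaller magnitude: m_A − m_B is positive.

m_A − m_B ≈ 2.19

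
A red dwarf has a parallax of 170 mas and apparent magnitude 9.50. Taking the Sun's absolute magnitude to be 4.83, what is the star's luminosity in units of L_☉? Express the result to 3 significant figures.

L/L_☉ ≈ 4.69×10^-3

d = 1/p = 1000/170 mas = 5.882 pc
M = m − 5 log₁₀ d + 5 = 9.50 − 5·0.7696 + 5 = 10.652
M − M_☉ = 10.652 − 4.83 = 5.822
L/L_☉ = 10^(−0.4 × 5.822) = 4.689×10^-3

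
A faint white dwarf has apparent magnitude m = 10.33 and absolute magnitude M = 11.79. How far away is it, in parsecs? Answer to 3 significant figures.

d ≈ 5.11 pc

Distance modulus: m − M = 10.33 − (11.79) = -1.460
m − M = 5 log₁₀ d − 5
log₁₀ d = (m − M)/5 + 1 = 0.7080
d = 10^0.7080 = 5.105 pc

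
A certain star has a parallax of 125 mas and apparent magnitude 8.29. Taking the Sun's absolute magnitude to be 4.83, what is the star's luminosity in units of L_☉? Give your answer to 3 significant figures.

L/L_☉ ≈ 0.0264

d = 1/p = 1000/125 mas = 8.000 pc
M = m − 5 log₁₀ d + 5 = 8.29 − 5·0.9031 + 5 = 8.775
M − M_☉ = 8.775 − 4.83 = 3.945
L/L_☉ = 10^(−0.4 × 3.945) = 0.02644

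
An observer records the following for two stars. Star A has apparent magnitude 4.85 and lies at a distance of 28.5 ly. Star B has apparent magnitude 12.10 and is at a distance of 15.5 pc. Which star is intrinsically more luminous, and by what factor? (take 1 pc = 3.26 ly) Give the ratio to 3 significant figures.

Star A: d = 28.5 ly / 3.26 = 8.742 pc
Star A: M = m − 5 log₁₀ d + 5 = 4.85 − 5·0.9416 + 5 = 5.142
Star B: M = m − 5 log₁₀ d + 5 = 12.10 − 5·1.1903 + 5 = 11.148
ΔM = M_A − M_B = 5.142 − (11.148) = -6.006; smaller M is more luminous → Star A.
L ratio = 10^(0.4 |ΔM|) = 10^2.403 = 252.7

Star A is more luminous, by a factor of 253.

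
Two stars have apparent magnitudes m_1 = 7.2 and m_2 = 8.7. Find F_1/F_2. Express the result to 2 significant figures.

Magnitude difference = -1.5
Flux ratio = 10^(−0.4 Δm) = 10^(−0.4 × -1.5) = 10^0.600 = 3.981

F_1/F_2 ≈ 4.0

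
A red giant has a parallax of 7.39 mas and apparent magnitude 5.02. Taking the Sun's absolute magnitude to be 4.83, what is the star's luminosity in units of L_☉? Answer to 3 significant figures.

d = 1/p = 1000/7.39 mas = 135.3 pc
M = m − 5 log₁₀ d + 5 = 5.02 − 5·2.1314 + 5 = -0.637
M − M_☉ = -0.637 − 4.83 = -5.467
L/L_☉ = 10^(−0.4 × -5.467) = 153.7

L/L_☉ ≈ 154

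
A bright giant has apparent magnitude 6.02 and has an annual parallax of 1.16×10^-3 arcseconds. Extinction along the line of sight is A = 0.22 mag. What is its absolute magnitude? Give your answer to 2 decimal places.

M ≈ -3.88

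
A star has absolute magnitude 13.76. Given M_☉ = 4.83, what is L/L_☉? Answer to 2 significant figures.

M − M_☉ = 13.76 − 4.83 = 8.930
L/L_☉ = 10^(−0.4 (M − M_☉)) = 10^-3.572 = 2.679×10^-4

L/L_☉ ≈ 2.7×10^-4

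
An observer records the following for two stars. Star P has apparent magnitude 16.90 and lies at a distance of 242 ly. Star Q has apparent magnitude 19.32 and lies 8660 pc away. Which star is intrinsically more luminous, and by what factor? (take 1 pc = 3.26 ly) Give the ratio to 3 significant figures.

Star Q is more luminous, by a factor of 1470.

Star P: d = 242 ly / 3.26 = 74.23 pc
Star P: M = m − 5 log₁₀ d + 5 = 16.90 − 5·1.8706 + 5 = 12.547
Star Q: M = m − 5 log₁₀ d + 5 = 19.32 − 5·3.9375 + 5 = 4.632
ΔM = M_P − M_Q = 12.547 − (4.632) = 7.915; smaller M is more luminous → Star Q.
L ratio = 10^(0.4 |ΔM|) = 10^3.166 = 1465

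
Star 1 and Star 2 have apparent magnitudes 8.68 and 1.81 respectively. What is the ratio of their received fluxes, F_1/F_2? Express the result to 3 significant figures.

F_1/F_2 ≈ 1.79×10^-3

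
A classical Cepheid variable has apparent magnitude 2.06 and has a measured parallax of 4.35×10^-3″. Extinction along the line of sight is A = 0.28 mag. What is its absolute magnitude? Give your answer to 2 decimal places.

M ≈ -5.03

d = 1/p = 1/4.35×10^-3″ = 229.9 pc
5 log₁₀(d/10 pc) = 5 log₁₀(229.9) − 5 = 6.808
M = m − 5 log₁₀(d/10) − A = 2.06 − 6.808 − 0.28 = -5.028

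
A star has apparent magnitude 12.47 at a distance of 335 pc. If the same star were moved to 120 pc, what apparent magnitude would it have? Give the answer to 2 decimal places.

Flux ∝ 1/d², so Δm = 5 log₁₀(d₂/d₁) = 5 log₁₀(120/335) = -2.229
m₂ = m₁ + Δm = 12.47 + (-2.229) = 10.241

m ≈ 10.24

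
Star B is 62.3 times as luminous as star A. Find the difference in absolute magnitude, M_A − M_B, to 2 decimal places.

M_A − M_B ≈ 4.49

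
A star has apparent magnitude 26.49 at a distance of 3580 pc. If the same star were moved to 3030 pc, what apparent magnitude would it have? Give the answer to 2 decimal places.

Flux ∝ 1/d², so Δm = 5 log₁₀(d₂/d₁) = 5 log₁₀(3030/3580) = -0.362
m₂ = m₁ + Δm = 26.49 + (-0.362) = 26.128

m ≈ 26.13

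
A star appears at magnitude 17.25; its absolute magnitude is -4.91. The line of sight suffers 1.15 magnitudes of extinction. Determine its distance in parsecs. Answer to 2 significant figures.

m − M = 5 log₁₀(d/10 pc) + A  ⇒  17.25 − (-4.91) − 1.15 = 5 log₁₀(d/10)
21.010 = 5 log₁₀(d/10)
log₁₀ d = (m − M − A)/5 + 1 = 5.2020
d = 10^5.2020 = 159200 pc

d ≈ 160000 pc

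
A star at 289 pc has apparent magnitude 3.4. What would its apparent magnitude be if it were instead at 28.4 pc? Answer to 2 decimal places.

m ≈ -1.64

Flux ∝ 1/d², so Δm = 5 log₁₀(d₂/d₁) = 5 log₁₀(28.4/289) = -5.038
m₂ = m₁ + Δm = 3.4 + (-5.038) = -1.638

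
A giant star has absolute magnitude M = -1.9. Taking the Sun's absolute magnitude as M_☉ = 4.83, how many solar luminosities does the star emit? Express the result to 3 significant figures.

L/L_☉ ≈ 492

M − M_☉ = -1.9 − 4.83 = -6.730
L/L_☉ = 10^(−0.4 (M − M_☉)) = 10^2.692 = 492.0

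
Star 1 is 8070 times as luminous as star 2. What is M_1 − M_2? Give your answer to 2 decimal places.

M_1 − M_2 ≈ -9.77

Pogson: ΔM = −2.5 log₁₀(ratio) = −2.5 log₁₀(8070) = −2.5 × 3.9069 = -9.767
Star 1 is brighter, so it has the smaller magnitude: the difference is negative.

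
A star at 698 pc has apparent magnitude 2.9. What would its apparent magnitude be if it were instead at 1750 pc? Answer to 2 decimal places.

Flux ∝ 1/d², so Δm = 5 log₁₀(d₂/d₁) = 5 log₁₀(1750/698) = 1.996
m₂ = m₁ + Δm = 2.9 + (1.996) = 4.896

m ≈ 4.90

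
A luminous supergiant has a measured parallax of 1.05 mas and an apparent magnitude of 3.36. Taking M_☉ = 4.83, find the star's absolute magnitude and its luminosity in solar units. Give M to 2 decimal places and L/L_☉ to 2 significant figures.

M ≈ -6.53; L/L_☉ ≈ 35000

d = 1/p = 1000/1.05 mas = 952.4 pc
M = m − 5 log₁₀ d + 5 = 3.36 − 5·2.9788 + 5 = -6.534
M − M_☉ = -6.534 − 4.83 = -11.364
L/L_☉ = 10^(−0.4 × -11.364) = 35130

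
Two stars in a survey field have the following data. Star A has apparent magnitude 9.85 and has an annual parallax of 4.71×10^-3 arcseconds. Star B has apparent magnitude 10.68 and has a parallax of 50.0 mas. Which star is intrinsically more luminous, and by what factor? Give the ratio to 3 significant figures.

Star A is more luminous, by a factor of 242.

Star A: d = 1/p = 1/4.71×10^-3″ = 212.3 pc
Star A: M = m − 5 log₁₀ d + 5 = 9.85 − 5·2.3270 + 5 = 3.215
Star B: p = 50.0 mas = 0.0500″ → d = 1/p = 20.00 pc
Star B: M = m − 5 log₁₀ d + 5 = 10.68 − 5·1.3010 + 5 = 9.175
ΔM = M_A − M_B = 3.215 − (9.175) = -5.960; smaller M is more luminous → Star A.
L ratio = 10^(0.4 |ΔM|) = 10^2.384 = 242.0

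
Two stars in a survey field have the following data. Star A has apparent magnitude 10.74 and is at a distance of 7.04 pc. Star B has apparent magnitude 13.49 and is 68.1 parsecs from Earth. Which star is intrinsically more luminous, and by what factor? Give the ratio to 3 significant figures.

Star B is more luminous, by a factor of 7.43.

Star A: M = m − 5 log₁₀ d + 5 = 10.74 − 5·0.8476 + 5 = 11.502
Star B: M = m − 5 log₁₀ d + 5 = 13.49 − 5·1.8331 + 5 = 9.324
ΔM = M_A − M_B = 11.502 − (9.324) = 2.178; smaller M is more luminous → Star B.
L ratio = 10^(0.4 |ΔM|) = 10^0.871 = 7.433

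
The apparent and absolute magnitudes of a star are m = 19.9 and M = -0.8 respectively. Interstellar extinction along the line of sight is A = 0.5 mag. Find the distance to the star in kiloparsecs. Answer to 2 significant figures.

d ≈ 110 kpc

m − M = 5 log₁₀(d/10 pc) + A  ⇒  19.9 − (-0.8) − 0.5 = 5 log₁₀(d/10)
20.200 = 5 log₁₀(d/10)
log₁₀ d = (m − M − A)/5 + 1 = 5.0400
d = 10^5.0400 = 109600 pc
= 109.6 kpc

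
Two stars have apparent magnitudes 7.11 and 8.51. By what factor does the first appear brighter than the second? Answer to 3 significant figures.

Δm = 7.11 − (8.51) = -1.40
Flux ratio = 10^(−0.4 Δm) = 10^(−0.4 × -1.40) = 10^0.560 = 3.631

3.63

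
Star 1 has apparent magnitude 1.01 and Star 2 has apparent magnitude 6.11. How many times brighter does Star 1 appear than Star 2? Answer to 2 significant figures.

110

Magnitude difference = -5.10
Flux ratio = 10^(−0.4 Δm) = 10^(−0.4 × -5.10) = 10^2.040 = 109.6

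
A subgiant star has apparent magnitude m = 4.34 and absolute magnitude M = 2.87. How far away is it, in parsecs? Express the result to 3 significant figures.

Distance modulus: m − M = 4.34 − (2.87) = 1.470
m − M = 5 log₁₀ d − 5
log₁₀ d = (m − M)/5 + 1 = 1.2940
d = 10^1.2940 = 19.68 pc

d ≈ 19.7 pc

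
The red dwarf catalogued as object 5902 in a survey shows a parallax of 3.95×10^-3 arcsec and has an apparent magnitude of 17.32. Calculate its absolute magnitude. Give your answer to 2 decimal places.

M ≈ 10.30

d = 1/p = 1/3.95×10^-3″ = 253.2 pc
5 log₁₀(d/10 pc) = 5 log₁₀(253.2) − 5 = 7.017
M = m − 5 log₁₀(d/10) = 17.32 − 7.017 = 10.303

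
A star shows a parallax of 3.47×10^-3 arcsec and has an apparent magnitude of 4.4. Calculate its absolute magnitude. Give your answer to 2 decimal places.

d = 1/p = 1/3.47×10^-3″ = 288.2 pc
5 log₁₀(d/10 pc) = 5 log₁₀(288.2) − 5 = 7.298
M = m − 5 log₁₀(d/10) = 4.4 − 7.298 = -2.898

M ≈ -2.90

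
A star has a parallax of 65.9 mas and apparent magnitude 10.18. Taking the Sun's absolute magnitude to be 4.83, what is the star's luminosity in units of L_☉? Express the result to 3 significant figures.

d = 1/p = 1000/65.9 mas = 15.17 pc
M = m − 5 log₁₀ d + 5 = 10.18 − 5·1.1811 + 5 = 9.274
M − M_☉ = 9.274 − 4.83 = 4.444
L/L_☉ = 10^(−0.4 × 4.444) = 0.01668

L/L_☉ ≈ 0.0167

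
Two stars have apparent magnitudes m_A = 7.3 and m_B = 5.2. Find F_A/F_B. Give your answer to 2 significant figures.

F_A/F_B ≈ 0.14

Magnitude difference = 2.1
Flux ratio = 10^(−0.4 Δm) = 10^(−0.4 × 2.1) = 10^-0.840 = 0.1445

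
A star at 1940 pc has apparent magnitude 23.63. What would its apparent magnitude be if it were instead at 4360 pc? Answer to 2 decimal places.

Flux ∝ 1/d², so Δm = 5 log₁₀(d₂/d₁) = 5 log₁₀(4360/1940) = 1.758
m₂ = m₁ + Δm = 23.63 + (1.758) = 25.388

m ≈ 25.39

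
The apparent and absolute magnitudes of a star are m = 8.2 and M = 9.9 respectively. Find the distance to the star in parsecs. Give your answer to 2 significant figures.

d ≈ 4.6 pc

Distance modulus: m − M = 8.2 − (9.9) = -1.700
m − M = 5 log₁₀ d − 5
log₁₀ d = (m − M)/5 + 1 = 0.6600
d = 10^0.6600 = 4.571 pc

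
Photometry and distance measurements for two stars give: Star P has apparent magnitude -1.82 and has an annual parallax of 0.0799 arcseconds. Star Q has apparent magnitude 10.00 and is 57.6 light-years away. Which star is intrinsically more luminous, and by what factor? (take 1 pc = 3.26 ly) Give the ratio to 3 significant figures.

Star P is more luminous, by a factor of 26800.

Star P: d = 1/p = 1/0.0799″ = 12.52 pc
Star P: M = m − 5 log₁₀ d + 5 = -1.82 − 5·1.0975 + 5 = -2.307
Star Q: d = 57.6 ly / 3.26 = 17.67 pc
Star Q: M = m − 5 log₁₀ d + 5 = 10.00 − 5·1.2472 + 5 = 8.764
ΔM = M_P − M_Q = -2.307 − (8.764) = -11.071; smaller M is more luminous → Star P.
L ratio = 10^(0.4 |ΔM|) = 10^4.428 = 26820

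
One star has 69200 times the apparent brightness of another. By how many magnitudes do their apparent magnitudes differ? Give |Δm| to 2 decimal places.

|Δm| ≈ 12.10

Pogson: Δm = −2.5 log₁₀(ratio) = −2.5 log₁₀(69200) = −2.5 × 4.8401 = -12.100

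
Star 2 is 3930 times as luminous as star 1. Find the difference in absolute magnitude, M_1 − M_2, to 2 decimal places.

M_1 − M_2 ≈ 8.99

Pogson: ΔM = −2.5 log₁₀(ratio) = −2.5 log₁₀(3930) = −2.5 × 3.5944 = -8.986
Star 2 is brighter so has the smaller magnitude: M_1 − M_2 is positive.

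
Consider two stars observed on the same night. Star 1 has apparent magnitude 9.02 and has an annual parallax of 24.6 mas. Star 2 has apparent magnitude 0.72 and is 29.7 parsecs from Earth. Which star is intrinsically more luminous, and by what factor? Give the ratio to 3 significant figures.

Star 2 is more luminous, by a factor of 1120.

Star 1: p = 24.6 mas = 0.0246″ → d = 1/p = 40.65 pc
Star 1: M = m − 5 log₁₀ d + 5 = 9.02 − 5·1.6091 + 5 = 5.975
Star 2: M = m − 5 log₁₀ d + 5 = 0.72 − 5·1.4728 + 5 = -1.644
ΔM = M_1 − M_2 = 5.975 − (-1.644) = 7.618; smaller M is more luminous → Star 2.
L ratio = 10^(0.4 |ΔM|) = 10^3.047 = 1115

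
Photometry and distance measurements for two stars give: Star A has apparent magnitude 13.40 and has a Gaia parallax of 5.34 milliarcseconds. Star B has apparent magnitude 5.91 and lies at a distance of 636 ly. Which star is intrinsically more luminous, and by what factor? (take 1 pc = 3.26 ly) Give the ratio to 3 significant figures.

Star B is more luminous, by a factor of 1080.

Star A: p = 5.34 mas = 5.34×10^-3″ → d = 1/p = 187.3 pc
Star A: M = m − 5 log₁₀ d + 5 = 13.40 − 5·2.2725 + 5 = 7.038
Star B: d = 636 ly / 3.26 = 195.1 pc
Star B: M = m − 5 log₁₀ d + 5 = 5.91 − 5·2.2902 + 5 = -0.541
ΔM = M_A − M_B = 7.038 − (-0.541) = 7.579; smaller M is more luminous → Star B.
L ratio = 10^(0.4 |ΔM|) = 10^3.032 = 1075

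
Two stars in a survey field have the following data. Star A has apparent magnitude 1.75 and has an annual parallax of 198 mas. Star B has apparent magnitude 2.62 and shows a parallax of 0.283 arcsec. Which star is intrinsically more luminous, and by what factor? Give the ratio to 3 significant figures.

Star A: p = 198 mas = 0.198″ → d = 1/p = 5.051 pc
Star A: M = m − 5 log₁₀ d + 5 = 1.75 − 5·0.7033 + 5 = 3.233
Star B: d = 1/p = 1/0.283″ = 3.534 pc
Star B: M = m − 5 log₁₀ d + 5 = 2.62 − 5·0.5482 + 5 = 4.879
ΔM = M_A − M_B = 3.233 − (4.879) = -1.646; smaller M is more luminous → Star A.
L ratio = 10^(0.4 |ΔM|) = 10^0.658 = 4.552

Star A is more luminous, by a factor of 4.55.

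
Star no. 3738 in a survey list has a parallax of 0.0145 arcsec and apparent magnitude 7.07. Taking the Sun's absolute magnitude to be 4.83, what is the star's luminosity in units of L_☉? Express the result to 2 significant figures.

d = 1/p = 1/0.0145″ = 68.97 pc
M = m − 5 log₁₀ d + 5 = 7.07 − 5·1.8386 + 5 = 2.877
M − M_☉ = 2.877 − 4.83 = -1.953
L/L_☉ = 10^(−0.4 × -1.953) = 6.043

L/L_☉ ≈ 6.0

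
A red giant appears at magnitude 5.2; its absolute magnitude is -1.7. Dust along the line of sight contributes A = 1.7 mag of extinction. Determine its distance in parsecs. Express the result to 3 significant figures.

d ≈ 110 pc

m − M = 5 log₁₀(d/10 pc) + A  ⇒  5.2 − (-1.7) − 1.7 = 5 log₁₀(d/10)
5.200 = 5 log₁₀(d/10)
log₁₀ d = (m − M − A)/5 + 1 = 2.0400
d = 10^2.0400 = 109.6 pc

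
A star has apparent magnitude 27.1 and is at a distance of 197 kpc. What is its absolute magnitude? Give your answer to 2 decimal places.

d = 197 kpc = 197000 pc
5 log₁₀(d/10 pc) = 5 log₁₀(197000) − 5 = 21.472
M = m − 5 log₁₀(d/10) = 27.1 − 21.472 = 5.628

M ≈ 5.63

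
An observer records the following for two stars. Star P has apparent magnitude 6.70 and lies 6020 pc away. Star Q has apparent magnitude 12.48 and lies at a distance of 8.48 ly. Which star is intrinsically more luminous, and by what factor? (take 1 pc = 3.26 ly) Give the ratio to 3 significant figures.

Star P is more luminous, by a factor of 1.10×10^9.

Star P: M = m − 5 log₁₀ d + 5 = 6.70 − 5·3.7796 + 5 = -7.198
Star Q: d = 8.48 ly / 3.26 = 2.601 pc
Star Q: M = m − 5 log₁₀ d + 5 = 12.48 − 5·0.4152 + 5 = 15.404
ΔM = M_P − M_Q = -7.198 − (15.404) = -22.602; smaller M is more luminous → Star P.
L ratio = 10^(0.4 |ΔM|) = 10^9.041 = 1.099×10^9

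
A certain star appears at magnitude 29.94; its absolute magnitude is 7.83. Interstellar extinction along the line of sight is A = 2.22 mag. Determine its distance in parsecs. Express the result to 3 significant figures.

m − M = 5 log₁₀(d/10 pc) + A  ⇒  29.94 − (7.83) − 2.22 = 5 log₁₀(d/10)
19.890 = 5 log₁₀(d/10)
log₁₀ d = (m − M − A)/5 + 1 = 4.9780
d = 10^4.9780 = 95060 pc

d ≈ 95100 pc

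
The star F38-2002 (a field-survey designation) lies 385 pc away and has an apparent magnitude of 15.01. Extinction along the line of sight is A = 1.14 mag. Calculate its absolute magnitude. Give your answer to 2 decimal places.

M ≈ 5.94

5 log₁₀(d/10 pc) = 5 log₁₀(385.0) − 5 = 7.927
M = m − 5 log₁₀(d/10) − A = 15.01 − 7.927 − 1.14 = 5.943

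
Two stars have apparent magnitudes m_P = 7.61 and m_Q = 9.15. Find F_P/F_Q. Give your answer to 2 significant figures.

F_P/F_Q ≈ 4.1

Δm = 7.61 − (9.15) = -1.54
Flux ratio = 10^(−0.4 Δm) = 10^(−0.4 × -1.54) = 10^0.616 = 4.130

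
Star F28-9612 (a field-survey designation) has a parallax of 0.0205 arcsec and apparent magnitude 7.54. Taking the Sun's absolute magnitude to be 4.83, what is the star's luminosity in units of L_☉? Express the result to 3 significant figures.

d = 1/p = 1/0.0205″ = 48.78 pc
M = m − 5 log₁₀ d + 5 = 7.54 − 5·1.6882 + 5 = 4.099
M − M_☉ = 4.099 − 4.83 = -0.731
L/L_☉ = 10^(−0.4 × -0.731) = 1.961

L/L_☉ ≈ 1.96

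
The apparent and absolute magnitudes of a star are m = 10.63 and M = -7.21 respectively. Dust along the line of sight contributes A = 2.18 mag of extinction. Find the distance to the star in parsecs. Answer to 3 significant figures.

d ≈ 13600 pc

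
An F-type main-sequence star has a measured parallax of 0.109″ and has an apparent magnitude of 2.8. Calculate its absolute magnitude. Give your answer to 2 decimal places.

d = 1/p = 1/0.109″ = 9.174 pc
5 log₁₀(d/10 pc) = 5 log₁₀(9.174) − 5 = -0.187
M = m − 5 log₁₀(d/10) = 2.8 + 0.187 = 2.987

M ≈ 2.99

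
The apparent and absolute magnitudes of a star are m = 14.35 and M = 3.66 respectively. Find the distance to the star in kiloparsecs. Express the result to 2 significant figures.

d ≈ 1.4 kpc

Distance modulus: m − M = 14.35 − (3.66) = 10.690
m − M = 5 log₁₀ d − 5
log₁₀ d = (m − M)/5 + 1 = 3.1380
d = 10^3.1380 = 1374 pc
= 1.374 kpc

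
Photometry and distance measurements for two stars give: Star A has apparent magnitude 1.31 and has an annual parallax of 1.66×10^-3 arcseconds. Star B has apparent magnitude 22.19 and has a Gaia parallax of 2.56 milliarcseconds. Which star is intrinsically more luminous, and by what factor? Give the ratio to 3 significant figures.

Star A: d = 1/p = 1/1.66×10^-3″ = 602.4 pc
Star A: M = m − 5 log₁₀ d + 5 = 1.31 − 5·2.7799 + 5 = -7.589
Star B: p = 2.56 mas = 2.56×10^-3″ → d = 1/p = 390.6 pc
Star B: M = m − 5 log₁₀ d + 5 = 22.19 − 5·2.5918 + 5 = 14.231
ΔM = M_A − M_B = -7.589 − (14.231) = -21.821; smaller M is more luminous → Star A.
L ratio = 10^(0.4 |ΔM|) = 10^8.728 = 5.349×10^8

Star A is more luminous, by a factor of 5.35×10^8.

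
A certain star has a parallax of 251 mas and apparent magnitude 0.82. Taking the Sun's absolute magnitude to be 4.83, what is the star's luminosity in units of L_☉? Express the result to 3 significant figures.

d = 1/p = 1000/251 mas = 3.984 pc
M = m − 5 log₁₀ d + 5 = 0.82 − 5·0.6003 + 5 = 2.818
M − M_☉ = 2.818 − 4.83 = -2.012
L/L_☉ = 10^(−0.4 × -2.012) = 6.378

L/L_☉ ≈ 6.38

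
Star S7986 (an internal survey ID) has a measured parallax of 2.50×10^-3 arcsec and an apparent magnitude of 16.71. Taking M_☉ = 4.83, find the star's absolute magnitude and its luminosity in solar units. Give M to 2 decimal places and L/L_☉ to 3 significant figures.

d = 1/p = 1/2.50×10^-3″ = 400.0 pc
M = m − 5 log₁₀ d + 5 = 16.71 − 5·2.6021 + 5 = 8.700
M − M_☉ = 8.700 − 4.83 = 3.870
L/L_☉ = 10^(−0.4 × 3.870) = 0.02832

M ≈ 8.70; L/L_☉ ≈ 0.0283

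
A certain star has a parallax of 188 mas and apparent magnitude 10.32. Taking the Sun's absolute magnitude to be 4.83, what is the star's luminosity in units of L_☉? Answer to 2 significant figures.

L/L_☉ ≈ 1.8×10^-3

d = 1/p = 1000/188 mas = 5.319 pc
M = m − 5 log₁₀ d + 5 = 10.32 − 5·0.7258 + 5 = 11.691
M − M_☉ = 11.691 − 4.83 = 6.861
L/L_☉ = 10^(−0.4 × 6.861) = 1.802×10^-3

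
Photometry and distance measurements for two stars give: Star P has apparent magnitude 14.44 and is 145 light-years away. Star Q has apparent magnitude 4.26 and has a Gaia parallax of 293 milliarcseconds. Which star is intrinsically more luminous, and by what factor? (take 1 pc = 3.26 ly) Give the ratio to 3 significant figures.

Star Q is more luminous, by a factor of 69.5.

Star P: d = 145 ly / 3.26 = 44.48 pc
Star P: M = m − 5 log₁₀ d + 5 = 14.44 − 5·1.6482 + 5 = 11.199
Star Q: p = 293 mas = 0.293″ → d = 1/p = 3.413 pc
Star Q: M = m − 5 log₁₀ d + 5 = 4.26 − 5·0.5331 + 5 = 6.594
ΔM = M_P − M_Q = 11.199 − (6.594) = 4.605; smaller M is more luminous → Star Q.
L ratio = 10^(0.4 |ΔM|) = 10^1.842 = 69.50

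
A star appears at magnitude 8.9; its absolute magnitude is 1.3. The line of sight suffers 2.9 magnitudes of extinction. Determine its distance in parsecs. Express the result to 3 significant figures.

m − M = 5 log₁₀(d/10 pc) + A  ⇒  8.9 − (1.3) − 2.9 = 5 log₁₀(d/10)
4.700 = 5 log₁₀(d/10)
log₁₀ d = (m − M − A)/5 + 1 = 1.9400
d = 10^1.9400 = 87.10 pc

d ≈ 87.1 pc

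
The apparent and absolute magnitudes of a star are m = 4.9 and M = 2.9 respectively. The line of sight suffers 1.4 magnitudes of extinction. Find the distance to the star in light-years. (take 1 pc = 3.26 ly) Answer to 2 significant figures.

d ≈ 43 ly

m − M = 5 log₁₀(d/10 pc) + A  ⇒  4.9 − (2.9) − 1.4 = 5 log₁₀(d/10)
0.600 = 5 log₁₀(d/10)
log₁₀ d = (m − M − A)/5 + 1 = 1.1200
d = 10^1.1200 = 13.18 pc
= 42.98 ly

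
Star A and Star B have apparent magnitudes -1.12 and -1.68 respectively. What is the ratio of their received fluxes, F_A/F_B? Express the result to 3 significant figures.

F_A/F_B ≈ 0.597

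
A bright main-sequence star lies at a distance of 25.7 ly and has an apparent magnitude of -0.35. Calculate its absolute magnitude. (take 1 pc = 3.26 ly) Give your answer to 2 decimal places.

d = 25.7 ly / 3.26 = 7.883 pc
5 log₁₀(d/10 pc) = 5 log₁₀(7.883) − 5 = -0.516
M = m − 5 log₁₀(d/10) = -0.35 + 0.516 = 0.166

M ≈ 0.17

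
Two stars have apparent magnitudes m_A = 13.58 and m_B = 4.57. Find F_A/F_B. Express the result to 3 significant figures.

Δm = 13.58 − (4.57) = 9.01
Flux ratio = 10^(−0.4 Δm) = 10^(−0.4 × 9.01) = 10^-3.604 = 2.489×10^-4

F_A/F_B ≈ 2.49×10^-4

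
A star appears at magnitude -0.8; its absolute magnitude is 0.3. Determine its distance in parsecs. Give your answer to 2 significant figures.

Distance modulus: m − M = -0.8 − (0.3) = -1.100
m − M = 5 log₁₀ d − 5
log₁₀ d = (m − M)/5 + 1 = 0.7800
d = 10^0.7800 = 6.026 pc

d ≈ 6.0 pc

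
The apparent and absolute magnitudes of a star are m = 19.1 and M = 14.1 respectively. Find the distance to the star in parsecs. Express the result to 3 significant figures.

d ≈ 100 pc

Distance modulus: m − M = 19.1 − (14.1) = 5.000
m − M = 5 log₁₀ d − 5
log₁₀ d = (m − M)/5 + 1 = 2.0000
d = 10^2.0000 = 100.0 pc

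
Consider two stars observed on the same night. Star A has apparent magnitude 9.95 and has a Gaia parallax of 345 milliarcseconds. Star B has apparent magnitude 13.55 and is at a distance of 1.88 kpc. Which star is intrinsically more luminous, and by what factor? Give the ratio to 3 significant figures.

Star A: p = 345 mas = 0.345″ → d = 1/p = 2.899 pc
Star A: M = m − 5 log₁₀ d + 5 = 9.95 − 5·0.4622 + 5 = 12.639
Star B: d = 1.88 kpc = 1880 pc
Star B: M = m − 5 log₁₀ d + 5 = 13.55 − 5·3.2742 + 5 = 2.179
ΔM = M_A − M_B = 12.639 − (2.179) = 10.460; smaller M is more luminous → Star B.
L ratio = 10^(0.4 |ΔM|) = 10^4.184 = 15270

Star B is more luminous, by a factor of 15300.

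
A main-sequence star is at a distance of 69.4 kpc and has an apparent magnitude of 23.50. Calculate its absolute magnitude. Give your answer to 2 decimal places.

M ≈ 4.29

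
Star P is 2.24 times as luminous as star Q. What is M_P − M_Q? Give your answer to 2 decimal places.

M_P − M_Q ≈ -0.88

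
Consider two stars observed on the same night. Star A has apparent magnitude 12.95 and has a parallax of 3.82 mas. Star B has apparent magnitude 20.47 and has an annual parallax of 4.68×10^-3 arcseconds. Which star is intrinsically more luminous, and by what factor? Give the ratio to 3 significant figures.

Star A is more luminous, by a factor of 1530.

Star A: p = 3.82 mas = 3.82×10^-3″ → d = 1/p = 261.8 pc
Star A: M = m − 5 log₁₀ d + 5 = 12.95 − 5·2.4179 + 5 = 5.860
Star B: d = 1/p = 1/4.68×10^-3″ = 213.7 pc
Star B: M = m − 5 log₁₀ d + 5 = 20.47 − 5·2.3298 + 5 = 13.821
ΔM = M_A − M_B = 5.860 − (13.821) = -7.961; smaller M is more luminous → Star A.
L ratio = 10^(0.4 |ΔM|) = 10^3.184 = 1529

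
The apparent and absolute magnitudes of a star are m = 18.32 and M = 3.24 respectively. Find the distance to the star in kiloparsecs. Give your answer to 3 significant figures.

d ≈ 10.4 kpc

μ = m − M = 15.080
m − M = 5 log₁₀ d − 5
log₁₀ d = (m − M)/5 + 1 = 4.0160
d = 10^4.0160 = 10380 pc
= 10.38 kpc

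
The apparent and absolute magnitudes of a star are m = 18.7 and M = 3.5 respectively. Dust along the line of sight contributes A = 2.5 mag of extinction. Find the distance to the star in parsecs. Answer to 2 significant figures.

d ≈ 3500 pc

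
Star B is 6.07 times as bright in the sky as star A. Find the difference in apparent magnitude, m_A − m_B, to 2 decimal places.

m_A − m_B ≈ 1.96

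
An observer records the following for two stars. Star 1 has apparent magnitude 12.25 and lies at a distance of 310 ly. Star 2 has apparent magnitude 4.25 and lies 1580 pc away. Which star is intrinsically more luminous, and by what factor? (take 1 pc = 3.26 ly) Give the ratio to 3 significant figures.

Star 1: d = 310 ly / 3.26 = 95.09 pc
Star 1: M = m − 5 log₁₀ d + 5 = 12.25 − 5·1.9781 + 5 = 7.359
Star 2: M = m − 5 log₁₀ d + 5 = 4.25 − 5·3.1987 + 5 = -6.743
ΔM = M_1 − M_2 = 7.359 − (-6.743) = 14.103; smaller M is more luminous → Star 2.
L ratio = 10^(0.4 |ΔM|) = 10^5.641 = 437500

Star 2 is more luminous, by a factor of 438000.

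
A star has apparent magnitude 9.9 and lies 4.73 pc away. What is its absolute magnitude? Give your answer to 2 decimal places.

M ≈ 11.53

5 log₁₀(d/10 pc) = 5 log₁₀(4.730) − 5 = -1.626
M = m − 5 log₁₀(d/10) = 9.9 + 1.626 = 11.526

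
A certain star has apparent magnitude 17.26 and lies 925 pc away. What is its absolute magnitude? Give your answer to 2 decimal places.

M ≈ 7.43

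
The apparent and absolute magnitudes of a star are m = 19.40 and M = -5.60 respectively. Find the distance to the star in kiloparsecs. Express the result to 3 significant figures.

μ = m − M = 25.000
m − M = 5 log₁₀ d − 5
log₁₀ d = (m − M)/5 + 1 = 6.0000
d = 10^6.0000 = 1.000×10^6 pc
= 1000 kpc

d ≈ 1000 kpc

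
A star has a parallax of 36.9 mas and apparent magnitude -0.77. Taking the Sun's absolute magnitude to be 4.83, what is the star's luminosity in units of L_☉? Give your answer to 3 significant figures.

d = 1/p = 1000/36.9 mas = 27.10 pc
M = m − 5 log₁₀ d + 5 = -0.77 − 5·1.4330 + 5 = -2.935
M − M_☉ = -2.935 − 4.83 = -7.765
L/L_☉ = 10^(−0.4 × -7.765) = 1276

L/L_☉ ≈ 1280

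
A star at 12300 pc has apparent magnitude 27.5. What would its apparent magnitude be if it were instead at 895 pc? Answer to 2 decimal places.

Flux ∝ 1/d², so Δm = 5 log₁₀(d₂/d₁) = 5 log₁₀(895/12300) = -5.690
m₂ = m₁ + Δm = 27.5 + (-5.690) = 21.810

m ≈ 21.81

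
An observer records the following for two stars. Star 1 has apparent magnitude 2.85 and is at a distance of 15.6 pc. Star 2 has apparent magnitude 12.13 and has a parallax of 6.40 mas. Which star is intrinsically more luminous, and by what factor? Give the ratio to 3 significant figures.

Star 1 is more luminous, by a factor of 51.4.

Star 1: M = m − 5 log₁₀ d + 5 = 2.85 − 5·1.1931 + 5 = 1.884
Star 2: p = 6.40 mas = 6.40×10^-3″ → d = 1/p = 156.2 pc
Star 2: M = m − 5 log₁₀ d + 5 = 12.13 − 5·2.1938 + 5 = 6.161
ΔM = M_1 − M_2 = 1.884 − (6.161) = -4.277; smaller M is more luminous → Star 1.
L ratio = 10^(0.4 |ΔM|) = 10^1.711 = 51.36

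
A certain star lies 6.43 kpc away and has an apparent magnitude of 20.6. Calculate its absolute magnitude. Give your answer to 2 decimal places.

M ≈ 6.56

d = 6.43 kpc = 6430 pc
5 log₁₀(d/10 pc) = 5 log₁₀(6430) − 5 = 14.041
M = m − 5 log₁₀(d/10) = 20.6 − 14.041 = 6.559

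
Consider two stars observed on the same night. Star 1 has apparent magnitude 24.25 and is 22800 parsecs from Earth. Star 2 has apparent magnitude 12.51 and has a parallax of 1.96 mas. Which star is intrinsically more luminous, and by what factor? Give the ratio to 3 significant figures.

Star 1: M = m − 5 log₁₀ d + 5 = 24.25 − 5·4.3579 + 5 = 7.460
Star 2: p = 1.96 mas = 1.96×10^-3″ → d = 1/p = 510.2 pc
Star 2: M = m − 5 log₁₀ d + 5 = 12.51 − 5·2.7077 + 5 = 3.971
ΔM = M_1 − M_2 = 7.460 − (3.971) = 3.489; smaller M is more luminous → Star 2.
L ratio = 10^(0.4 |ΔM|) = 10^1.396 = 24.87

Star 2 is more luminous, by a factor of 24.9.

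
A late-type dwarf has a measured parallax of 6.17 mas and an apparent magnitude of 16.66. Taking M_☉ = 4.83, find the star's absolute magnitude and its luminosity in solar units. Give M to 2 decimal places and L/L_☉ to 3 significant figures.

M ≈ 10.61; L/L_☉ ≈ 4.87×10^-3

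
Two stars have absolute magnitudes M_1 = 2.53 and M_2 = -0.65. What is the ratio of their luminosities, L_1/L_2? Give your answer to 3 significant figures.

L_1/L_2 ≈ 0.0535

ΔM = M_1 − M_2 = 3.18
L_1/L_2 = 10^(−0.4 ΔM) = 10^-1.272 = 0.05346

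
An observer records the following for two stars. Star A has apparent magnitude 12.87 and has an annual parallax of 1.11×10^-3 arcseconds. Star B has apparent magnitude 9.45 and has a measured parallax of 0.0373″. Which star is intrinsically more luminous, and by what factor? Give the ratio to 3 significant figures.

Star A is more luminous, by a factor of 48.4.

Star A: d = 1/p = 1/1.11×10^-3″ = 900.9 pc
Star A: M = m − 5 log₁₀ d + 5 = 12.87 − 5·2.9547 + 5 = 3.097
Star B: d = 1/p = 1/0.0373″ = 26.81 pc
Star B: M = m − 5 log₁₀ d + 5 = 9.45 − 5·1.4283 + 5 = 7.309
ΔM = M_A − M_B = 3.097 − (7.309) = -4.212; smaller M is more luminous → Star A.
L ratio = 10^(0.4 |ΔM|) = 10^1.685 = 48.39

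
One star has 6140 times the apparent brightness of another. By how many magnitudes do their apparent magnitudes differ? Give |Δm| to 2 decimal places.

|Δm| ≈ 9.47

Pogson: Δm = −2.5 log₁₀(ratio) = −2.5 log₁₀(6140) = −2.5 × 3.7882 = -9.470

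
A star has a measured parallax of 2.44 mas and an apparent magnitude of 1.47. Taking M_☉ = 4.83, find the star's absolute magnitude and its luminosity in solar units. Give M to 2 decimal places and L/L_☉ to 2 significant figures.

M ≈ -6.59; L/L_☉ ≈ 37000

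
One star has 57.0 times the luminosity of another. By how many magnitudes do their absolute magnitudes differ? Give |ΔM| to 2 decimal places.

Pogson: ΔM = −2.5 log₁₀(ratio) = −2.5 log₁₀(57.0) = −2.5 × 1.7559 = -4.390

|ΔM| ≈ 4.39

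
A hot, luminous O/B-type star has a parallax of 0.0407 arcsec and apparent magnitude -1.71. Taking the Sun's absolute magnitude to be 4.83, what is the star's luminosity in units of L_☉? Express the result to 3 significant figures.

d = 1/p = 1/0.0407″ = 24.57 pc
M = m − 5 log₁₀ d + 5 = -1.71 − 5·1.3904 + 5 = -3.662
M − M_☉ = -3.662 − 4.83 = -8.492
L/L_☉ = 10^(−0.4 × -8.492) = 2494

L/L_☉ ≈ 2490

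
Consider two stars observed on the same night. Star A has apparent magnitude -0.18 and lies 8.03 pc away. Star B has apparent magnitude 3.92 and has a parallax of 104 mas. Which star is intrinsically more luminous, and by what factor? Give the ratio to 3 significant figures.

Star A: M = m − 5 log₁₀ d + 5 = -0.18 − 5·0.9047 + 5 = 0.296
Star B: p = 104 mas = 0.104″ → d = 1/p = 9.615 pc
Star B: M = m − 5 log₁₀ d + 5 = 3.92 − 5·0.9830 + 5 = 4.005
ΔM = M_A − M_B = 0.296 − (4.005) = -3.709; smaller M is more luminous → Star A.
L ratio = 10^(0.4 |ΔM|) = 10^1.483 = 30.44

Star A is more luminous, by a factor of 30.4.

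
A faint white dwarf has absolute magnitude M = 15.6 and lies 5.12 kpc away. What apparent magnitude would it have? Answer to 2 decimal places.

m ≈ 29.15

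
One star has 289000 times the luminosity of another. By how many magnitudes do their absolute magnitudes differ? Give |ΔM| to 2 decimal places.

|ΔM| ≈ 13.65

Pogson: ΔM = −2.5 log₁₀(ratio) = −2.5 log₁₀(289000) = −2.5 × 5.4609 = -13.652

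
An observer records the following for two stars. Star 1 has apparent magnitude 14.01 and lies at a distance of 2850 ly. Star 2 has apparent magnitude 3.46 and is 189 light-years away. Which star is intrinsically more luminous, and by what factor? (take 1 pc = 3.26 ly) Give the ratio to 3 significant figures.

Star 2 is more luminous, by a factor of 73.0.

Star 1: d = 2850 ly / 3.26 = 874.2 pc
Star 1: M = m − 5 log₁₀ d + 5 = 14.01 − 5·2.9416 + 5 = 4.302
Star 2: d = 189 ly / 3.26 = 57.98 pc
Star 2: M = m − 5 log₁₀ d + 5 = 3.46 − 5·1.7632 + 5 = -0.356
ΔM = M_1 − M_2 = 4.302 − (-0.356) = 4.658; smaller M is more luminous → Star 2.
L ratio = 10^(0.4 |ΔM|) = 10^1.863 = 72.99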